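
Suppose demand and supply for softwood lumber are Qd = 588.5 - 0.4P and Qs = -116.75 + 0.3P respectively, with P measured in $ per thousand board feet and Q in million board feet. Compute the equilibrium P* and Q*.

The market clears where 588.5 - 0.4P = -116.75 + 0.3P. Rearranging, 0.7P = 705.25, hence P* = 1007.5.
From the demand curve, Q* = 588.5 - 0.4(1007.5) = 185.5.

P* = 1007.5, Q* = 185.5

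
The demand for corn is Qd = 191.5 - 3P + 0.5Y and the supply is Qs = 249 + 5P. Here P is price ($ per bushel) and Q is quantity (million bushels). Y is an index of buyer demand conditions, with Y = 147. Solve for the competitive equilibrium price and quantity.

With Y = 147, demand is Qd = 265 - 3P.
The market clears where 265 - 3P = 249 + 5P. Rearranging, 8P = 16, hence P* = 2.
Substitute back: Q* = 265 - 3(2) = 259.

P* = 2, Q* = 259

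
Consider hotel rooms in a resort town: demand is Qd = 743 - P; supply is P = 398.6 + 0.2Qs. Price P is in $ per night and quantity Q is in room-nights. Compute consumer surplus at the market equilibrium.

Consumer surplus = 41184.5

In direct form, Qs = -1993 + 5P.
The market clears where 743 - P = -1993 + 5P. Rearranging, 6P = 2736, hence P* = 456.
From the demand curve, Q* = 743 - 456 = 287.
Demand choke price (Qd = 0): P = 743. Consumer surplus = ½ × (743 - 456) × 287 = 41184.5.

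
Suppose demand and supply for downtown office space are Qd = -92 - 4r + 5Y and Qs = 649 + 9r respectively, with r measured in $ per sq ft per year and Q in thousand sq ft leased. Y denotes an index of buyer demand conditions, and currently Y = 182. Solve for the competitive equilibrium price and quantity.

With Y = 182, demand is Qd = 818 - 4r.
Set Qd = Qs: 818 - 4r = 649 + 9r, so 169 = 13r and r* = 13.
Substitute back: Q* = 818 - 4(13) = 766.

r* = 13, Q* = 766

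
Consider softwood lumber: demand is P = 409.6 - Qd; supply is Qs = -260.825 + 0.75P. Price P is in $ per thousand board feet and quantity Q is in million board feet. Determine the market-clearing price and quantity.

P* = 383.1, Q* = 26.5

Inverting to quantity form: Qd = 409.6 - P.
At equilibrium Qd = Qs, so 409.6 - P = -260.825 + 0.75P; collecting terms, 670.425 = 1.75P and P* = 383.1.
Then Q* = 409.6 - 383.1 = 26.5.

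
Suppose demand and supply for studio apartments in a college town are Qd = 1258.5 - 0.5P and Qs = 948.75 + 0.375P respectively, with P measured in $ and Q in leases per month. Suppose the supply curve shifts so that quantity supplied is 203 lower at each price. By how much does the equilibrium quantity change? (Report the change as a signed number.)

The market clears where 1258.5 - 0.5P = 948.75 + 0.375P. Rearranging, 0.875P = 309.75, hence P* = 354.
Plugging P* into demand: Q* = 1258.5 - 0.5(354) = 1081.5.
After the shift, supply is Qs = 745.75 + 0.375P.
Re-solving, 0.875P = 512.75 gives P = 586 and Q = 965.5.
ΔQ = 965.5 - 1081.5 = -116.

ΔQ = -116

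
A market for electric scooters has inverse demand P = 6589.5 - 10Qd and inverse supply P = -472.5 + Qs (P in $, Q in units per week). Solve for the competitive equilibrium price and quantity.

P* = 169.5, Q* = 642

In direct form, Qd = 658.95 - 0.1P and Qs = 472.5 + P.
Set Qd = Qs: 658.95 - 0.1P = 472.5 + P, so 186.45 = 1.1P and P* = 169.5.
Substitute back: Q* = 658.95 - 0.1(169.5) = 642.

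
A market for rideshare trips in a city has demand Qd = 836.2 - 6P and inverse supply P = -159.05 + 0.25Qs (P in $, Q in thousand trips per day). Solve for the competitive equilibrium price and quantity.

In direct form, Qs = 636.2 + 4P.
At equilibrium Qd = Qs, so 836.2 - 6P = 636.2 + 4P; collecting terms, 200 = 10P and P* = 20.
From the demand curve, Q* = 836.2 - 6(20) = 716.2.

P* = 20, Q* = 716.2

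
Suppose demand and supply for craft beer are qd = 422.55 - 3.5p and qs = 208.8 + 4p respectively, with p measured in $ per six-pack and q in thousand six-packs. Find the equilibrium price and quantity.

p* = 28.5, q* = 322.8

At equilibrium qd = qs, so 422.55 - 3.5p = 208.8 + 4p; collecting terms, 213.75 = 7.5p and p* = 28.5.
Plugging p* into demand: q* = 422.55 - 3.5(28.5) = 322.8.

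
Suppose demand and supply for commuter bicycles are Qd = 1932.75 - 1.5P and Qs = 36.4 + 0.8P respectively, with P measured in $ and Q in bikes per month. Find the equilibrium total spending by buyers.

Equating demand and supply, 1932.75 - 1.5P = 36.4 + 0.8P gives 2.3P = 1896.35, so P* = 824.5.
From the demand curve, Q* = 1932.75 - 1.5(824.5) = 696.
Total spending by buyers = P* × Q* = 824.5 × 696 = 573852.

Total spending by buyers = 573852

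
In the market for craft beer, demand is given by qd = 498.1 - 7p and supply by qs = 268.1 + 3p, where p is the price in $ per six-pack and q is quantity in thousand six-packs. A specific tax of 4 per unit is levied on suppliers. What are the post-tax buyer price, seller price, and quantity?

The tax drives a wedge p_b - p_s = 4. Substituting p_s = p_b - 4 into supply: qs = 256.1 + 3p_b.
Market clearing requires 498.1 - 7p_b = 256.1 + 3p_b; hence 242 = 10p_b and p_b = 24.2.
Then p_s = 24.2 - 4 = 20.2 and q = 498.1 - 7(24.2) = 328.7.

p_b = 24.2, p_s = 20.2, q = 328.7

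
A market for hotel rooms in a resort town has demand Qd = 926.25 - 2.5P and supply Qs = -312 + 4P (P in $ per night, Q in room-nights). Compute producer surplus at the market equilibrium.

At equilibrium Qd = Qs, so 926.25 - 2.5P = -312 + 4P; collecting terms, 1238.25 = 6.5P and P* = 190.5.
From the demand curve, Q* = 926.25 - 2.5(190.5) = 450.
Supply choke price (Qs = 0): P = 78. Producer surplus = ½ × (190.5 - 78) × 450 = 25312.5.

Producer surplus = 25312.5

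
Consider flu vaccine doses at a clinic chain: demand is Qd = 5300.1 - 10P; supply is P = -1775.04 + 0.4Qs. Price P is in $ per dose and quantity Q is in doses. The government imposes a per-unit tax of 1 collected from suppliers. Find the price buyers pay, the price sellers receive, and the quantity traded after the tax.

Inverting to quantity form: Qs = 4437.6 + 2.5P.
With a tax of 1 on suppliers, they supply based on the net price P_s = P_b - 1, so Qs = 4435.1 + 2.5P_b.
Equate demand and the shifted supply: 5300.1 - 10P_b = 4435.1 + 2.5P_b, giving 12.5P_b = 865, so P_b = 69.2.
So P_s = 68.2 and the quantity traded is Q = 5300.1 - 10(69.2) = 4608.1.

P_b = 69.2, P_s = 68.2, Q = 4608.1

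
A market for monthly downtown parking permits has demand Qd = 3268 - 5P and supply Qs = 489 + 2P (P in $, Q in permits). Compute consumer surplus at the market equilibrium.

Consumer surplus = 164608.9

Equating demand and supply, 3268 - 5P = 489 + 2P gives 7P = 2779, so P* = 397.
Substitute back: Q* = 3268 - 5(397) = 1283.
Demand choke price (Qd = 0): P = 3268/5 = 653.6. Consumer surplus = ½ × (653.6 - 397) × 1283 = 164608.9.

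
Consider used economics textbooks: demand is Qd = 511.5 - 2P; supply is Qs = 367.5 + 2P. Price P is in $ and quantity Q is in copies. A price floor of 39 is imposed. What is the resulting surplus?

Surplus = 12

With P fixed at 39, quantity demanded is 433.5 and quantity supplied is 445.5.
Surplus = Qs - Qd = 445.5 - 433.5 = 12.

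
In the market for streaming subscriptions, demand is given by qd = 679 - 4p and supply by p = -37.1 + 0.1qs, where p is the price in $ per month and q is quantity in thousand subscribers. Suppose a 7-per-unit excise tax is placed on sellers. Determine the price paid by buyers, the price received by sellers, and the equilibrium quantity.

p_b = 27, p_s = 20, q = 571

Inverting to quantity form: qs = 371 + 10p.
With a tax of 7 on sellers, they supply based on the net price p_s = p_b - 7, so qs = 301 + 10p_b.
Set qd = qs: 679 - 4p_b = 301 + 10p_b, so 378 = 14p_b and p_b = 27.
Then p_s = 27 - 7 = 20 and q = 679 - 4(27) = 571.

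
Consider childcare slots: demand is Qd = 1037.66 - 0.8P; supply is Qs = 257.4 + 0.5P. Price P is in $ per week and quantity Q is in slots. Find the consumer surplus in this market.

The market clears where 1037.66 - 0.8P = 257.4 + 0.5P. Rearranging, 1.3P = 780.26, hence P* = 600.2.
Then Q* = 1037.66 - 0.8(600.2) = 557.5.
Demand choke price (Qd = 0): P = 1037.66/0.8 = 1297.075. Consumer surplus = ½ × (1297.075 - 600.2) × 557.5 = 194253.90625.

Consumer surplus = 194253.90625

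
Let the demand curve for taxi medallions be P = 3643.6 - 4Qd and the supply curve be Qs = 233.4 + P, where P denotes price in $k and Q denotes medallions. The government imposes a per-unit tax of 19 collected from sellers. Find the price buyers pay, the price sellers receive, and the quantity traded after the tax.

Solving each curve for Q: Qd = 910.9 - 0.25P.
With a tax of 19 on sellers, they supply based on the net price P_s = P_b - 19, so Qs = 214.4 + P_b.
Market clearing requires 910.9 - 0.25P_b = 214.4 + P_b; hence 696.5 = 1.25P_b and P_b = 557.2.
So P_s = 538.2 and the quantity traded is Q = 910.9 - 0.25(557.2) = 771.6.

P_b = 557.2, P_s = 538.2, Q = 771.6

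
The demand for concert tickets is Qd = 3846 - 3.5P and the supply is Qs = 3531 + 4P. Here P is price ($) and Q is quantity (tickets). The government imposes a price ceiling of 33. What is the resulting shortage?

Shortage = 67.5

With P fixed at 33, quantity demanded is 3730.5 and quantity supplied is 3663.
Shortage = Qd - Qs = 3730.5 - 3663 = 67.5.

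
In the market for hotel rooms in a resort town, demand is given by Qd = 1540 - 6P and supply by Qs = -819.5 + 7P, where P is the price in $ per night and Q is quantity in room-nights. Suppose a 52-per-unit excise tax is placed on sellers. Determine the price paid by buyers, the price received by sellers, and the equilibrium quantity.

P_b = 209.5, P_s = 157.5, Q = 283

With a tax of 52 on sellers, they supply based on the net price P_s = P_b - 52, so Qs = -1183.5 + 7P_b.
Market clearing requires 1540 - 6P_b = -1183.5 + 7P_b; hence 2723.5 = 13P_b and P_b = 209.5.
So P_s = 157.5 and the quantity traded is Q = 1540 - 6(209.5) = 283.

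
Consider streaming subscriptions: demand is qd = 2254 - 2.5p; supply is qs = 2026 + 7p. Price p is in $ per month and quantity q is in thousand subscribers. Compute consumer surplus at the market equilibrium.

Consumer surplus = 962727.2

Set qd = qs: 2254 - 2.5p = 2026 + 7p, so 228 = 9.5p and p* = 24.
From the demand curve, q* = 2254 - 2.5(24) = 2194.
Demand choke price (qd = 0): p = 2254/2.5 = 901.6. Consumer surplus = ½ × (901.6 - 24) × 2194 = 962727.2.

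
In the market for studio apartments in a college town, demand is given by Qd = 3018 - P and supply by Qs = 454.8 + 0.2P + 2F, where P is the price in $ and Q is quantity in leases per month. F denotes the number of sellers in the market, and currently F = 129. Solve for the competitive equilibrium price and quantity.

P* = 1921, Q* = 1097

With F = 129, supply is Qs = 712.8 + 0.2P.
Equating demand and supply, 3018 - P = 712.8 + 0.2P gives 1.2P = 2305.2, so P* = 1921.
Substitute back: Q* = 3018 - 1921 = 1097.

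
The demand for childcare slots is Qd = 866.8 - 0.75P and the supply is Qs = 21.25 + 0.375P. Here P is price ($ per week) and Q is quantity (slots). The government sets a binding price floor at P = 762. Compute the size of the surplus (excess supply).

With P fixed at 762, quantity demanded is 295.3 and quantity supplied is 307.
Surplus = Qs - Qd = 307 - 295.3 = 11.7.

Surplus = 11.7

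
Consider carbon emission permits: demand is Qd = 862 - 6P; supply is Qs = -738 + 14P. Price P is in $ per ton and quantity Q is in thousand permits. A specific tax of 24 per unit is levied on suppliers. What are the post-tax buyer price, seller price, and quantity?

P_b = 96.8, P_s = 72.8, Q = 281.2

With a tax of 24 on suppliers, they supply based on the net price P_s = P_b - 24, so Qs = -1074 + 14P_b.
Set Qd = Qs: 862 - 6P_b = -1074 + 14P_b, so 1936 = 20P_b and P_b = 96.8.
So P_s = 72.8 and the quantity traded is Q = 862 - 6(96.8) = 281.2.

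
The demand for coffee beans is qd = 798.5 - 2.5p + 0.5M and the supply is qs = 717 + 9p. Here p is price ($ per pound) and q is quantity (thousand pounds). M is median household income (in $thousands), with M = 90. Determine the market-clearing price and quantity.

p* = 11, q* = 816

With M = 90, demand is qd = 843.5 - 2.5p.
Equating demand and supply, 843.5 - 2.5p = 717 + 9p gives 11.5p = 126.5, so p* = 11.
Then q* = 843.5 - 2.5(11) = 816.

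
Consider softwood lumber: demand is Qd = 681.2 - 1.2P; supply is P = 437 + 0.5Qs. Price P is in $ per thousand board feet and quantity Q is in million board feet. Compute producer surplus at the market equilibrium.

Solving each curve for Q: Qs = -874 + 2P.
Equating demand and supply, 681.2 - 1.2P = -874 + 2P gives 3.2P = 1555.2, so P* = 486.
From the demand curve, Q* = 681.2 - 1.2(486) = 98.
Supply choke price (Qs = 0): P = 437. Producer surplus = ½ × (486 - 437) × 98 = 2401.

Producer surplus = 2401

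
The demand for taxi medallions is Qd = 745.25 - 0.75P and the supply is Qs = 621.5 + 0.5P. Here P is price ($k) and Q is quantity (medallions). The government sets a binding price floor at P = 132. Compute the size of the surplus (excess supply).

Evaluating both curves at the floor price 132 gives Qd = 646.25, Qs = 687.5.
Surplus = Qs - Qd = 687.5 - 646.25 = 41.25.

Surplus = 41.25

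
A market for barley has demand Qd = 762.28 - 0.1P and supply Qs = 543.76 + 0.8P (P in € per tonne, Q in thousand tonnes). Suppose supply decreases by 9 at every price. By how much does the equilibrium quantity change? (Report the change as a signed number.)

ΔQ = -1

Set Qd = Qs: 762.28 - 0.1P = 543.76 + 0.8P, so 218.52 = 0.9P and P* = 242.8.
Then Q* = 762.28 - 0.1(242.8) = 738.
After the shift, supply is Qs = 534.76 + 0.8P.
The new intersection has 227.52 = 0.9P, i.e. P = 252.8, Q = 737.
ΔQ = 737 - 738 = -1.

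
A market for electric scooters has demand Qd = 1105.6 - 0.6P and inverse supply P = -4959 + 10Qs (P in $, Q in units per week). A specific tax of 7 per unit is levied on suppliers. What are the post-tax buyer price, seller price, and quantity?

Solving each curve for Q: Qs = 495.9 + 0.1P.
With a tax of 7 on suppliers, they supply based on the net price P_s = P_b - 7, so Qs = 495.2 + 0.1P_b.
Market clearing requires 1105.6 - 0.6P_b = 495.2 + 0.1P_b; hence 610.4 = 0.7P_b and P_b = 872.
So P_s = 865 and the quantity traded is Q = 1105.6 - 0.6(872) = 582.4.

P_b = 872, P_s = 865, Q = 582.4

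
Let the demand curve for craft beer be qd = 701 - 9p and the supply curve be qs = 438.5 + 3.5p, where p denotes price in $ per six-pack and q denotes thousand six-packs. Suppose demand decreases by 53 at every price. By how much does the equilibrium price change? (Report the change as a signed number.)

Equating demand and supply, 701 - 9p = 438.5 + 3.5p gives 12.5p = 262.5, so p* = 21.
From the demand curve, q* = 701 - 9(21) = 512.
After the shift, demand is qd = 648 - 9p.
Re-solving, 12.5p = 209.5 gives p = 16.76 and q = 497.16.
Δp = 16.76 - 21 = -4.24.

Δp = -4.24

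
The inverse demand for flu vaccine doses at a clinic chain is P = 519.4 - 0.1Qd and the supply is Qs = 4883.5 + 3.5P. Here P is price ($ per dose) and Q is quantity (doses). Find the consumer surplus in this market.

Consumer surplus = 1232064.8

Solving each curve for Q: Qd = 5194 - 10P.
Set Qd = Qs: 5194 - 10P = 4883.5 + 3.5P, so 310.5 = 13.5P and P* = 23.
Then Q* = 5194 - 10(23) = 4964.
Demand choke price (Qd = 0): P = 5194/10 = 519.4. Consumer surplus = ½ × (519.4 - 23) × 4964 = 1232064.8.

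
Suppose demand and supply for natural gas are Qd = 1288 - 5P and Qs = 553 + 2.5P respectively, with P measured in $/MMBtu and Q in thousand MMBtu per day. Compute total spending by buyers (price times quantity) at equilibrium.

Total spending by buyers = 78204

At equilibrium Qd = Qs, so 1288 - 5P = 553 + 2.5P; collecting terms, 735 = 7.5P and P* = 98.
Then Q* = 1288 - 5(98) = 798.
Total spending by buyers = P* × Q* = 98 × 798 = 78204.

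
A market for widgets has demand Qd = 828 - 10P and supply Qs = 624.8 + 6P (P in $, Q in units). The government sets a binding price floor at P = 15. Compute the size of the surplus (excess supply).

At P = 15: Qd = 678 and Qs = 714.8.
Surplus = Qs - Qd = 714.8 - 678 = 36.8.

Surplus = 36.8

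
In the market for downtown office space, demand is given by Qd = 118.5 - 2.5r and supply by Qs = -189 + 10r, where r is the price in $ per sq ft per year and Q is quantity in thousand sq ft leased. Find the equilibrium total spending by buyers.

Total spending by buyers = 1402.2

The market clears where 118.5 - 2.5r = -189 + 10r. Rearranging, 12.5r = 307.5, hence r* = 24.6.
From the demand curve, Q* = 118.5 - 2.5(24.6) = 57.
Total spending by buyers = r* × Q* = 24.6 × 57 = 1402.2.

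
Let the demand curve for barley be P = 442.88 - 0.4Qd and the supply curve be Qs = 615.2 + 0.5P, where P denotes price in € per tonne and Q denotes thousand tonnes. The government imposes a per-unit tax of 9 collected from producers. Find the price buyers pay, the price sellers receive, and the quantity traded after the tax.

Rewriting in direct form: Qd = 1107.2 - 2.5P.
The tax drives a wedge P_b - P_s = 9. Substituting P_s = P_b - 9 into supply: Qs = 610.7 + 0.5P_b.
Set Qd = Qs: 1107.2 - 2.5P_b = 610.7 + 0.5P_b, so 496.5 = 3P_b and P_b = 165.5.
Then P_s = 165.5 - 9 = 156.5 and Q = 1107.2 - 2.5(165.5) = 693.45.

P_b = 165.5, P_s = 156.5, Q = 693.45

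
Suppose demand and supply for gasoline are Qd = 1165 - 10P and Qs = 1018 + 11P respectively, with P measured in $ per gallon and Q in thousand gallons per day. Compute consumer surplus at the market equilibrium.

Equating demand and supply, 1165 - 10P = 1018 + 11P gives 21P = 147, so P* = 7.
Substitute back: Q* = 1165 - 10(7) = 1095.
Demand choke price (Qd = 0): P = 1165/10 = 116.5. Consumer surplus = ½ × (116.5 - 7) × 1095 = 59951.25.

Consumer surplus = 59951.25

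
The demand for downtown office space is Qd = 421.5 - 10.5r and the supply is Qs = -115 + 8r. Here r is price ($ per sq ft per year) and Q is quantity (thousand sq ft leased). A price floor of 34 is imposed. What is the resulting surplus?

Surplus = 92.5

With r fixed at 34, quantity demanded is 64.5 and quantity supplied is 157.
Surplus = Qs - Qd = 157 - 64.5 = 92.5.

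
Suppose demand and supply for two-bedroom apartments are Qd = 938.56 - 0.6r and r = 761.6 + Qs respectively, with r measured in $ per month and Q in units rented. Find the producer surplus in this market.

Producer surplus = 45300.5

In direct form, Qs = -761.6 + r.
At equilibrium Qd = Qs, so 938.56 - 0.6r = -761.6 + r; collecting terms, 1700.16 = 1.6r and r* = 1062.6.
Then Q* = 938.56 - 0.6(1062.6) = 301.
Supply choke price (Qs = 0): r = 761.6. Producer surplus = ½ × (1062.6 - 761.6) × 301 = 45300.5.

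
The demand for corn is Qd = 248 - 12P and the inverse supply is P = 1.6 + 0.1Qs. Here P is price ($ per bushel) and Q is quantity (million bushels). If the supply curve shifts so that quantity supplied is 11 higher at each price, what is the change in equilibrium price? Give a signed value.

Inverting to quantity form: Qs = -16 + 10P.
Equating demand and supply, 248 - 12P = -16 + 10P gives 22P = 264, so P* = 12.
From the demand curve, Q* = 248 - 12(12) = 104.
After the shift, supply is Qs = -5 + 10P.
New equilibrium: 253 = 22P, so P = 11.5 and Q = 110.
ΔP = 11.5 - 12 = -0.5.

ΔP = -0.5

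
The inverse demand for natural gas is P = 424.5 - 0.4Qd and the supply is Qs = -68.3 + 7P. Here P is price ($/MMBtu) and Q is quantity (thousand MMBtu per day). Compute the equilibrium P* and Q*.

Rewriting in direct form: Qd = 1061.25 - 2.5P.
Equating demand and supply, 1061.25 - 2.5P = -68.3 + 7P gives 9.5P = 1129.55, so P* = 118.9.
Substitute back: Q* = 1061.25 - 2.5(118.9) = 764.

P* = 118.9, Q* = 764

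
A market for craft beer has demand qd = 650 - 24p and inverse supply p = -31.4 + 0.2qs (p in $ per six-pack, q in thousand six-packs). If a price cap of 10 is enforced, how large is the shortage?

Shortage = 203

In direct form, qs = 157 + 5p.
With p fixed at 10, quantity demanded is 410 and quantity supplied is 207.
Shortage = qd - qs = 410 - 207 = 203.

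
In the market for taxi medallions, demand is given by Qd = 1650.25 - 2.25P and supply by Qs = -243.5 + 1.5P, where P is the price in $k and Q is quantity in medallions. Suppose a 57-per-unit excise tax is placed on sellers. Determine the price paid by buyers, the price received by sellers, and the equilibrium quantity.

P_b = 527.8, P_s = 470.8, Q = 462.7

The tax drives a wedge P_b - P_s = 57. Substituting P_s = P_b - 57 into supply: Qs = -329 + 1.5P_b.
Market clearing requires 1650.25 - 2.25P_b = -329 + 1.5P_b; hence 1979.25 = 3.75P_b and P_b = 527.8.
Then P_s = 527.8 - 57 = 470.8 and Q = 1650.25 - 2.25(527.8) = 462.7.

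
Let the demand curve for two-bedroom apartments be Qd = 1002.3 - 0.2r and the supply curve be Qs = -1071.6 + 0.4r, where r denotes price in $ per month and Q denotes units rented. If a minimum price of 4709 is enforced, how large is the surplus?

At r = 4709: Qd = 60.5 and Qs = 812.
Surplus = Qs - Qd = 812 - 60.5 = 751.5.

Surplus = 751.5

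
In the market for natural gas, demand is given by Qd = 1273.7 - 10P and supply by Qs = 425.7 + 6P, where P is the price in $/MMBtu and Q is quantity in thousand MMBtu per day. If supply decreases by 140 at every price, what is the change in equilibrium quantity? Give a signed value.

At equilibrium Qd = Qs, so 1273.7 - 10P = 425.7 + 6P; collecting terms, 848 = 16P and P* = 53.
Then Q* = 1273.7 - 10(53) = 743.7.
After the shift, supply is Qs = 285.7 + 6P.
The new intersection has 988 = 16P, i.e. P = 61.75, Q = 656.2.
ΔQ = 656.2 - 743.7 = -87.5.

ΔQ = -87.5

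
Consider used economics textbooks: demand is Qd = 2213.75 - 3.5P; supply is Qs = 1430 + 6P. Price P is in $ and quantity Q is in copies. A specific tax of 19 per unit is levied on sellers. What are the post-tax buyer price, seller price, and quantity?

P_b = 94.5, P_s = 75.5, Q = 1883

The tax drives a wedge P_b - P_s = 19. Substituting P_s = P_b - 19 into supply: Qs = 1316 + 6P_b.
Market clearing requires 2213.75 - 3.5P_b = 1316 + 6P_b; hence 897.75 = 9.5P_b and P_b = 94.5.
So P_s = 75.5 and the quantity traded is Q = 2213.75 - 3.5(94.5) = 1883.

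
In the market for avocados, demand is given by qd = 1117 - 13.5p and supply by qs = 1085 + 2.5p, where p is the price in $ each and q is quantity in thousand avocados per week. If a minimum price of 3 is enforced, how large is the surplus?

Surplus = 16

With p fixed at 3, quantity demanded is 1076.5 and quantity supplied is 1092.5.
Surplus = qs - qd = 1092.5 - 1076.5 = 16.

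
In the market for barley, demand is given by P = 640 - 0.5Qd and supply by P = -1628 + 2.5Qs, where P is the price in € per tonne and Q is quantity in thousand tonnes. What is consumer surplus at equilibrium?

Inverting to quantity form: Qd = 1280 - 2P and Qs = 651.2 + 0.4P.
Equating demand and supply, 1280 - 2P = 651.2 + 0.4P gives 2.4P = 628.8, so P* = 262.
Then Q* = 1280 - 2(262) = 756.
Demand choke price (Qd = 0): P = 1280/2 = 640. Consumer surplus = ½ × (640 - 262) × 756 = 142884.

Consumer surplus = 142884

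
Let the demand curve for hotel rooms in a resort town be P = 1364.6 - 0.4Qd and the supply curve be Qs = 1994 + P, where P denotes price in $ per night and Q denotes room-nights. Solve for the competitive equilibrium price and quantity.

P* = 405, Q* = 2399

Rewriting in direct form: Qd = 3411.5 - 2.5P.
At equilibrium Qd = Qs, so 3411.5 - 2.5P = 1994 + P; collecting terms, 1417.5 = 3.5P and P* = 405.
Then Q* = 3411.5 - 2.5(405) = 2399.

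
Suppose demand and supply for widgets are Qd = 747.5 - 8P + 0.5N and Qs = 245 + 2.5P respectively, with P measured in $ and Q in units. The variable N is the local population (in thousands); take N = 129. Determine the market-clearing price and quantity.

P* = 54, Q* = 380

With N = 129, demand is Qd = 812 - 8P.
Equating demand and supply, 812 - 8P = 245 + 2.5P gives 10.5P = 567, so P* = 54.
From the demand curve, Q* = 812 - 8(54) = 380.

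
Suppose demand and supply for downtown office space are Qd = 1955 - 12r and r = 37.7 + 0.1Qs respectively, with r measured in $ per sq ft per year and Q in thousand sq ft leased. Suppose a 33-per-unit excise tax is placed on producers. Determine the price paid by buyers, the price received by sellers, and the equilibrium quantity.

Rewriting in direct form: Qs = -377 + 10r.
With a tax of 33 on producers, they supply based on the net price r_s = r_b - 33, so Qs = -707 + 10r_b.
Set Qd = Qs: 1955 - 12r_b = -707 + 10r_b, so 2662 = 22r_b and r_b = 121.
So r_s = 88 and the quantity traded is Q = 1955 - 12(121) = 503.

r_b = 121, r_s = 88, Q = 503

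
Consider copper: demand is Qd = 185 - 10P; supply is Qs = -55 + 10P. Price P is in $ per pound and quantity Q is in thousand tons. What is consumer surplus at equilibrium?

Consumer surplus = 211.25

Equating demand and supply, 185 - 10P = -55 + 10P gives 20P = 240, so P* = 12.
Plugging P* into demand: Q* = 185 - 10(12) = 65.
Demand choke price (Qd = 0): P = 185/10 = 18.5. Consumer surplus = ½ × (18.5 - 12) × 65 = 211.25.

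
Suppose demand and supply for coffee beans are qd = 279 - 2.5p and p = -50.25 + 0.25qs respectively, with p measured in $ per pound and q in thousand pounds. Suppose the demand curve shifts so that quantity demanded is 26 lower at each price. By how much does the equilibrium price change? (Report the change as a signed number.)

Inverting to quantity form: qs = 201 + 4p.
Set qd = qs: 279 - 2.5p = 201 + 4p, so 78 = 6.5p and p* = 12.
Plugging p* into demand: q* = 279 - 2.5(12) = 249.
After the shift, demand is qd = 253 - 2.5p.
New equilibrium: 52 = 6.5p, so p = 8 and q = 233.
Δp = 8 - 12 = -4.

Δp = -4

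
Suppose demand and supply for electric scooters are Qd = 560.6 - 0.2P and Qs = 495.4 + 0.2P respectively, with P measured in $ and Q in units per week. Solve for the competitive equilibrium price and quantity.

P* = 163, Q* = 528

Equating demand and supply, 560.6 - 0.2P = 495.4 + 0.2P gives 0.4P = 65.2, so P* = 163.
Then Q* = 560.6 - 0.2(163) = 528.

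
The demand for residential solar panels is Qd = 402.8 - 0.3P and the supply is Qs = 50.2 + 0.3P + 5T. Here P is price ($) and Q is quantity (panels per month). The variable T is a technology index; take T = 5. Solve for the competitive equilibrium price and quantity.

P* = 546, Q* = 239

With T = 5, supply is Qs = 75.2 + 0.3P.
At equilibrium Qd = Qs, so 402.8 - 0.3P = 75.2 + 0.3P; collecting terms, 327.6 = 0.6P and P* = 546.
From the demand curve, Q* = 402.8 - 0.3(546) = 239.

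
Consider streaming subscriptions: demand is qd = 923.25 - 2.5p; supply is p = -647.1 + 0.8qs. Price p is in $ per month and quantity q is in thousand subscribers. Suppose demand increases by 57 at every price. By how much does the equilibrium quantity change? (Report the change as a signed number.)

In direct form, qs = 808.875 + 1.25p.
The market clears where 923.25 - 2.5p = 808.875 + 1.25p. Rearranging, 3.75p = 114.375, hence p* = 30.5.
Then q* = 923.25 - 2.5(30.5) = 847.
After the shift, demand is qd = 980.25 - 2.5p.
Re-solving, 3.75p = 171.375 gives p = 45.7 and q = 866.
Δq = 866 - 847 = 19.

Δq = 19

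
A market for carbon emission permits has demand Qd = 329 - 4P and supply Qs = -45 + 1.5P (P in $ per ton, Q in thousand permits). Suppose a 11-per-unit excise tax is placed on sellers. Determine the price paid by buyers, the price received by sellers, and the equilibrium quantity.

P_b = 71, P_s = 60, Q = 45

Sellers keep P_s = P_b - 11 per unit, so supply in terms of the buyer price is Qs = -61.5 + 1.5P_b.
Equate demand and the shifted supply: 329 - 4P_b = -61.5 + 1.5P_b, giving 5.5P_b = 390.5, so P_b = 71.
So P_s = 60 and the quantity traded is Q = 329 - 4(71) = 45.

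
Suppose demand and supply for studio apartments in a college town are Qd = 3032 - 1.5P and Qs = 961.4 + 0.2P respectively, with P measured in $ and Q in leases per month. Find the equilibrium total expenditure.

Total expenditure = 1467690

At equilibrium Qd = Qs, so 3032 - 1.5P = 961.4 + 0.2P; collecting terms, 2070.6 = 1.7P and P* = 1218.
Plugging P* into demand: Q* = 3032 - 1.5(1218) = 1205.
Total expenditure = P* × Q* = 1218 × 1205 = 1467690.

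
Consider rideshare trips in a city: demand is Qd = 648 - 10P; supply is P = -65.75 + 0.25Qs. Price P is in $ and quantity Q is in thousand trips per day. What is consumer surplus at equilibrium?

In direct form, Qs = 263 + 4P.
Set Qd = Qs: 648 - 10P = 263 + 4P, so 385 = 14P and P* = 27.5.
From the demand curve, Q* = 648 - 10(27.5) = 373.
Demand choke price (Qd = 0): P = 648/10 = 64.8. Consumer surplus = ½ × (64.8 - 27.5) × 373 = 6956.45.

Consumer surplus = 6956.45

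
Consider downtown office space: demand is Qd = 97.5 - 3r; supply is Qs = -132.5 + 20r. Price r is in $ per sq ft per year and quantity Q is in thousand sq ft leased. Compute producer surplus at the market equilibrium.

The market clears where 97.5 - 3r = -132.5 + 20r. Rearranging, 23r = 230, hence r* = 10.
Plugging r* into demand: Q* = 97.5 - 3(10) = 67.5.
Supply choke price (Qs = 0): r = 6.625. Producer surplus = ½ × (10 - 6.625) × 67.5 = 113.90625.

Producer surplus = 113.90625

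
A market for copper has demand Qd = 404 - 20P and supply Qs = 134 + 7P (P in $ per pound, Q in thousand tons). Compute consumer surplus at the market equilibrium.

At equilibrium Qd = Qs, so 404 - 20P = 134 + 7P; collecting terms, 270 = 27P and P* = 10.
Then Q* = 404 - 20(10) = 204.
Demand choke price (Qd = 0): P = 404/20 = 20.2. Consumer surplus = ½ × (20.2 - 10) × 204 = 1040.4.

Consumer surplus = 1040.4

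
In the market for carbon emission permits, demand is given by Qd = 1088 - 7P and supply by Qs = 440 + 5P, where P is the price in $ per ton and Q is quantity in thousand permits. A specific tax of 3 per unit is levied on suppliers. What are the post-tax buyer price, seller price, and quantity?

Suppliers keep P_s = P_b - 3 per unit, so supply in terms of the buyer price is Qs = 425 + 5P_b.
Market clearing requires 1088 - 7P_b = 425 + 5P_b; hence 663 = 12P_b and P_b = 55.25.
So P_s = 52.25 and the quantity traded is Q = 1088 - 7(55.25) = 701.25.

P_b = 55.25, P_s = 52.25, Q = 701.25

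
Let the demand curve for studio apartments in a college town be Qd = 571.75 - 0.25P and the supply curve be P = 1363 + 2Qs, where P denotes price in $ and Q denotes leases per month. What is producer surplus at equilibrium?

Producer surplus = 23716

In direct form, Qs = -681.5 + 0.5P.
At equilibrium Qd = Qs, so 571.75 - 0.25P = -681.5 + 0.5P; collecting terms, 1253.25 = 0.75P and P* = 1671.
Then Q* = 571.75 - 0.25(1671) = 154.
Supply choke price (Qs = 0): P = 1363. Producer surplus = ½ × (1671 - 1363) × 154 = 23716.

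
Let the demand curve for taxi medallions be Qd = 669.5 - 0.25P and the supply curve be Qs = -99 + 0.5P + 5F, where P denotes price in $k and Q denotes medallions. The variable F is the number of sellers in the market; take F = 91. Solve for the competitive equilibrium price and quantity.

With F = 91, supply is Qs = 356 + 0.5P.
At equilibrium Qd = Qs, so 669.5 - 0.25P = 356 + 0.5P; collecting terms, 313.5 = 0.75P and P* = 418.
From the demand curve, Q* = 669.5 - 0.25(418) = 565.

P* = 418, Q* = 565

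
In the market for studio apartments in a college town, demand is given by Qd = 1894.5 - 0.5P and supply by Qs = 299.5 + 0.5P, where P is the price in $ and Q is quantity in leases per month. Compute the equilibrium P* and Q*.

Set Qd = Qs: 1894.5 - 0.5P = 299.5 + 0.5P, so 1595 = P and P* = 1595.
Substitute back: Q* = 1894.5 - 0.5(1595) = 1097.

P* = 1595, Q* = 1097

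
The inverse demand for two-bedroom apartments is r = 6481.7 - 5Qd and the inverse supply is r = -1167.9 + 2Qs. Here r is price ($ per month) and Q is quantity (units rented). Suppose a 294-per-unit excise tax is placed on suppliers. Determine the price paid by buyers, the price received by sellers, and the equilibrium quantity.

Inverting to quantity form: Qd = 1296.34 - 0.2r and Qs = 583.95 + 0.5r.
With a tax of 294 on suppliers, they supply based on the net price r_s = r_b - 294, so Qs = 436.95 + 0.5r_b.
Set Qd = Qs: 1296.34 - 0.2r_b = 436.95 + 0.5r_b, so 859.39 = 0.7r_b and r_b = 1227.7.
So r_s = 933.7 and the quantity traded is Q = 1296.34 - 0.2(1227.7) = 1050.8.

r_b = 1227.7, r_s = 933.7, Q = 1050.8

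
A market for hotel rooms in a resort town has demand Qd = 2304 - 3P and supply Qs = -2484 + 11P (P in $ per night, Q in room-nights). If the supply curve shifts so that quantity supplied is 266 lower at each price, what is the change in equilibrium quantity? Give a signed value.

At equilibrium Qd = Qs, so 2304 - 3P = -2484 + 11P; collecting terms, 4788 = 14P and P* = 342.
Substitute back: Q* = 2304 - 3(342) = 1278.
After the shift, supply is Qs = -2750 + 11P.
The new intersection has 5054 = 14P, i.e. P = 361, Q = 1221.
ΔQ = 1221 - 1278 = -57.

ΔQ = -57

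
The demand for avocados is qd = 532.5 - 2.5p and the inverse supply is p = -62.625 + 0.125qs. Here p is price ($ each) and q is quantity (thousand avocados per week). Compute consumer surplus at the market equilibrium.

Consumer surplus = 55125

Rewriting in direct form: qs = 501 + 8p.
The market clears where 532.5 - 2.5p = 501 + 8p. Rearranging, 10.5p = 31.5, hence p* = 3.
From the demand curve, q* = 532.5 - 2.5(3) = 525.
Demand choke price (qd = 0): p = 532.5/2.5 = 213. Consumer surplus = ½ × (213 - 3) × 525 = 55125.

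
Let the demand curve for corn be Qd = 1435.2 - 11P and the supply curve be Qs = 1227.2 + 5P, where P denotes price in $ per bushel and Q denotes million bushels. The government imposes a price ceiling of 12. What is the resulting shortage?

With P fixed at 12, quantity demanded is 1303.2 and quantity supplied is 1287.2.
Shortage = Qd - Qs = 1303.2 - 1287.2 = 16.

Shortage = 16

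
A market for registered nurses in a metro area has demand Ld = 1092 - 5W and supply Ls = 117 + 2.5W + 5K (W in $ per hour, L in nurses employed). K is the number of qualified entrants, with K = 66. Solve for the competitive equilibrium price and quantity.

W* = 86, L* = 662

With K = 66, supply is Ls = 447 + 2.5W.
Set Ld = Ls: 1092 - 5W = 447 + 2.5W, so 645 = 7.5W and W* = 86.
Plugging W* into demand: L* = 1092 - 5(86) = 662.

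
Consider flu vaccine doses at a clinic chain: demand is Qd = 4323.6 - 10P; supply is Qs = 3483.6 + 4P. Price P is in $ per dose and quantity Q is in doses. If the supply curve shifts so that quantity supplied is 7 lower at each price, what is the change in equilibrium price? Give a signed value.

ΔP = 0.5

Set Qd = Qs: 4323.6 - 10P = 3483.6 + 4P, so 840 = 14P and P* = 60.
From the demand curve, Q* = 4323.6 - 10(60) = 3723.6.
After the shift, supply is Qs = 3476.6 + 4P.
The new intersection has 847 = 14P, i.e. P = 60.5, Q = 3718.6.
ΔP = 60.5 - 60 = 0.5.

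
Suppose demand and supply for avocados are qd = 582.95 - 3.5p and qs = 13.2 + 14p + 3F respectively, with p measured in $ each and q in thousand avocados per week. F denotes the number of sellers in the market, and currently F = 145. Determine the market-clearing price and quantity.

p* = 7.7, q* = 556

With F = 145, supply is qs = 448.2 + 14p.
Set qd = qs: 582.95 - 3.5p = 448.2 + 14p, so 134.75 = 17.5p and p* = 7.7.
Then q* = 582.95 - 3.5(7.7) = 556.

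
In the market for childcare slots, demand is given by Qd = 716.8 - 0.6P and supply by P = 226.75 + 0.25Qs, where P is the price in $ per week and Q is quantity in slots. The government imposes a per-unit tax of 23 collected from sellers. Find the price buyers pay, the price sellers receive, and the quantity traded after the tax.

Solving each curve for Q: Qs = -907 + 4P.
The tax drives a wedge P_b - P_s = 23. Substituting P_s = P_b - 23 into supply: Qs = -999 + 4P_b.
Set Qd = Qs: 716.8 - 0.6P_b = -999 + 4P_b, so 1715.8 = 4.6P_b and P_b = 373.
So P_s = 350 and the quantity traded is Q = 716.8 - 0.6(373) = 493.

P_b = 373, P_s = 350, Q = 493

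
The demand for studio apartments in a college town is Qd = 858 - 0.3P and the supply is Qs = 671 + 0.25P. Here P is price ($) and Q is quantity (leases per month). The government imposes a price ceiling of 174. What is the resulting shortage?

Shortage = 91.3

Evaluating both curves at the ceiling price 174 gives Qd = 805.8, Qs = 714.5.
Shortage = Qd - Qs = 805.8 - 714.5 = 91.3.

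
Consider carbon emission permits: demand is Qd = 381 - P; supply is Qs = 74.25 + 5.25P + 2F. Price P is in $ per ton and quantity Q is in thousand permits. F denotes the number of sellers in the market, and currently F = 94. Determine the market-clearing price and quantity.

With F = 94, supply is Qs = 262.25 + 5.25P.
The market clears where 381 - P = 262.25 + 5.25P. Rearranging, 6.25P = 118.75, hence P* = 19.
From the demand curve, Q* = 381 - 19 = 362.

P* = 19, Q* = 362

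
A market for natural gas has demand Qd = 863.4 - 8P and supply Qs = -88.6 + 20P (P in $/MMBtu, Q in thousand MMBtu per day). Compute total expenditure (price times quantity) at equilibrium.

Equating demand and supply, 863.4 - 8P = -88.6 + 20P gives 28P = 952, so P* = 34.
From the demand curve, Q* = 863.4 - 8(34) = 591.4.
Total expenditure = P* × Q* = 34 × 591.4 = 20107.6.

Total expenditure = 20107.6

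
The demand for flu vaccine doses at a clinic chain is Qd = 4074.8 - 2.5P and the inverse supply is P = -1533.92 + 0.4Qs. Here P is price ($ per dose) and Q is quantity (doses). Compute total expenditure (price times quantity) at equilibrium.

Total expenditure = 189830.4

Solving each curve for Q: Qs = 3834.8 + 2.5P.
Set Qd = Qs: 4074.8 - 2.5P = 3834.8 + 2.5P, so 240 = 5P and P* = 48.
Then Q* = 4074.8 - 2.5(48) = 3954.8.
Total expenditure = P* × Q* = 48 × 3954.8 = 189830.4.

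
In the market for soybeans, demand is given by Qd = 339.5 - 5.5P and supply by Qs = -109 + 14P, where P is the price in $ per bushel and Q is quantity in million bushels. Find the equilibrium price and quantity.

The market clears where 339.5 - 5.5P = -109 + 14P. Rearranging, 19.5P = 448.5, hence P* = 23.
From the demand curve, Q* = 339.5 - 5.5(23) = 213.

P* = 23, Q* = 213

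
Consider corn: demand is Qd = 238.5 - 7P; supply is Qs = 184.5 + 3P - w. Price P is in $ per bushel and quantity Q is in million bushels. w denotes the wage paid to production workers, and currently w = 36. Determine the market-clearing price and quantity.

With w = 36, supply is Qs = 148.5 + 3P.
At equilibrium Qd = Qs, so 238.5 - 7P = 148.5 + 3P; collecting terms, 90 = 10P and P* = 9.
Plugging P* into demand: Q* = 238.5 - 7(9) = 175.5.

P* = 9, Q* = 175.5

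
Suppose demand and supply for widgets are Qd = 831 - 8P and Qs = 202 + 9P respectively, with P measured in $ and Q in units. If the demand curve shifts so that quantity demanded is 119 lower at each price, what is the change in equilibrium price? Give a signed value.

At equilibrium Qd = Qs, so 831 - 8P = 202 + 9P; collecting terms, 629 = 17P and P* = 37.
From the demand curve, Q* = 831 - 8(37) = 535.
After the shift, demand is Qd = 712 - 8P.
The new intersection has 510 = 17P, i.e. P = 30, Q = 472.
ΔP = 30 - 37 = -7.

ΔP = -7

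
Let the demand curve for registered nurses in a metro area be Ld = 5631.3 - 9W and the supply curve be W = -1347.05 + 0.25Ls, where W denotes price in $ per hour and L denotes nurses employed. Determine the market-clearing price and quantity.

W* = 18.7, L* = 5463

Rewriting in direct form: Ls = 5388.2 + 4W.
Equating demand and supply, 5631.3 - 9W = 5388.2 + 4W gives 13W = 243.1, so W* = 18.7.
Plugging W* into demand: L* = 5631.3 - 9(18.7) = 5463.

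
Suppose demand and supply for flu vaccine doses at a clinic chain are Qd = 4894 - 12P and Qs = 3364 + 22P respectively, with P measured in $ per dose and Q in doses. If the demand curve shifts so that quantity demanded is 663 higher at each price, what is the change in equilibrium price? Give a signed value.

The market clears where 4894 - 12P = 3364 + 22P. Rearranging, 34P = 1530, hence P* = 45.
Then Q* = 4894 - 12(45) = 4354.
After the shift, demand is Qd = 5557 - 12P.
New equilibrium: 2193 = 34P, so P = 64.5 and Q = 4783.
ΔP = 64.5 - 45 = 19.5.

ΔP = 19.5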